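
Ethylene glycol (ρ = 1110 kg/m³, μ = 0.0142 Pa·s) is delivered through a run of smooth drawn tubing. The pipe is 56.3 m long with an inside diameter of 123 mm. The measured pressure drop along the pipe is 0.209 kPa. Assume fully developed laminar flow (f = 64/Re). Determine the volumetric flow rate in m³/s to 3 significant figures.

Q ≈ 0.00147 m³/s

For laminar flow, f = 64/Re with Re = ρVD/μ, so Darcy-Weisbach reduces to ΔP = 32μLV/D². Solving for V: V = ΔP·D²/(32μL) = 209·(0.123)²/(32·0.0142·56.3) = 0.1236 m/s.
Check: Re = ρVD/μ = 1110·0.1236·0.123/0.0142 = 1188 < 2300, so the laminar assumption holds.
Q = V·A = 0.1236·(π/4·0.123²) = 0.001469 m³/s = 0.00147 m³/s.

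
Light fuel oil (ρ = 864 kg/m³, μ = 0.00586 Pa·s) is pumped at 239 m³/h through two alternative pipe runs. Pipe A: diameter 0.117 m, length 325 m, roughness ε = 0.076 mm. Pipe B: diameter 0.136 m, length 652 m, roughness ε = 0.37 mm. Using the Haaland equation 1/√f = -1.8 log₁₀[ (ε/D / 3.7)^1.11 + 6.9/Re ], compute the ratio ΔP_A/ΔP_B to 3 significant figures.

Pipe A: V = Q/A = 0.06639/0.01075 = 6.175 m/s; Re = 1.065e+05; ε/D = 0.00065; Haaland → f = 0.02053; ΔP_A = f(L/D)(ρV²/2) = 9.393e+05 Pa.
Pipe B: V = Q/A = 0.06639/0.01453 = 4.57 m/s; Re = 9.164e+04; ε/D = 0.00272; Haaland → f = 0.02686; ΔP_B = f(L/D)(ρV²/2) = 1.162e+06 Pa.
ΔP_A/ΔP_B = 9.393e+05/1.162e+06 = 0.808.

ΔP_A/ΔP_B ≈ 0.808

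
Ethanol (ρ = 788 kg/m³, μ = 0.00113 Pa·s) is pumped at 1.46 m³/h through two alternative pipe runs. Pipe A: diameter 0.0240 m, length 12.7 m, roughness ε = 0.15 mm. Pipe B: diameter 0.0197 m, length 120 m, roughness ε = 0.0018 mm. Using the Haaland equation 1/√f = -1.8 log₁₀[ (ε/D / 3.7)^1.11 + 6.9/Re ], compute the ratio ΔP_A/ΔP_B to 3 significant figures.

Pipe A: V = Q/A = 0.0004056/0.0004524 = 0.8965 m/s; Re = 1.5e+04; ε/D = 0.00625; Haaland → f = 0.03703; ΔP_A = f(L/D)(ρV²/2) = 6204 Pa.
Pipe B: V = Q/A = 0.0004056/0.0003048 = 1.331 m/s; Re = 1.828e+04; ε/D = 9.14e-05; Haaland → f = 0.02648; ΔP_B = f(L/D)(ρV²/2) = 1.125e+05 Pa.
ΔP_A/ΔP_B = 6204/1.125e+05 = 0.0552.

ΔP_A/ΔP_B ≈ 0.0552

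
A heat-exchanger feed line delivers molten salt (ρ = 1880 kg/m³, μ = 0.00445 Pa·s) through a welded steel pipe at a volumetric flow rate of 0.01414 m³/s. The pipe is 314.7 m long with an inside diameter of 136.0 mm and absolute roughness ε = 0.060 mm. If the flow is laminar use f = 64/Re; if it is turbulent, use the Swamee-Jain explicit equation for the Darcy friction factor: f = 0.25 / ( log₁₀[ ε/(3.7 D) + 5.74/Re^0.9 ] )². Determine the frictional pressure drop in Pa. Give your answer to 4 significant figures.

Cross-sectional area A = πD²/4 = π(0.136)²/4 = 0.01453 m²; mean velocity V = Q/A = 0.01414/0.01453 = 0.9734 m/s.
Reynolds number Re = ρVD/μ = 1880 · 0.9734 · 0.136 / 0.00445 = 5.593e+04.
Re > 4000 → turbulent. Relative roughness ε/D = 6e-05/0.136 = 0.000441. Swamee-Jain: f = 0.25/(log₁₀[0.000441/3.7 + 5.74/5.593e+04^0.9])² = 0.25/(log₁₀[0.000119 + 0.000306])² = 0.25/(-3.371)² = 0.022.
Darcy-Weisbach: ΔP = f(L/D)(ρV²/2) = 0.022·(314.7/0.136)·(1880·0.9734²/2) = 0.022·2314·890.6 = 4.534e+04 Pa.

ΔP ≈ 45340 Pa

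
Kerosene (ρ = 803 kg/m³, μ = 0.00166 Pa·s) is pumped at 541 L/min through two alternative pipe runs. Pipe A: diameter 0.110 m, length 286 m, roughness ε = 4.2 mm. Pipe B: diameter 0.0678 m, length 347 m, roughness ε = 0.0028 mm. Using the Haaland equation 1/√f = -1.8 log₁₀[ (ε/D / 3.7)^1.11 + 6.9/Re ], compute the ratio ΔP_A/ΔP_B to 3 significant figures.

ΔP_A/ΔP_B ≈ 0.251

Pipe A: V = Q/A = 0.009017/0.009503 = 0.9488 m/s; Re = 5.049e+04; ε/D = 0.0382; Haaland → f = 0.06403; ΔP_A = f(L/D)(ρV²/2) = 6.017e+04 Pa.
Pipe B: V = Q/A = 0.009017/0.00361 = 2.497 m/s; Re = 8.191e+04; ε/D = 4.13e-05; Haaland → f = 0.01874; ΔP_B = f(L/D)(ρV²/2) = 2.402e+05 Pa.
ΔP_A/ΔP_B = 6.017e+04/2.402e+05 = 0.251.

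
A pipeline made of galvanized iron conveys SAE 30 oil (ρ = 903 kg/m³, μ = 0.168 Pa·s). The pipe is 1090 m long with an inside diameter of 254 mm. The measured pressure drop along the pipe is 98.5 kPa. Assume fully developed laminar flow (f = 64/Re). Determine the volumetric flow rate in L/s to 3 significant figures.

Q ≈ 55.0 L/s

For laminar flow, f = 64/Re with Re = ρVD/μ, so Darcy-Weisbach reduces to ΔP = 32μLV/D². Solving for V: V = ΔP·D²/(32μL) = 9.85e+04·(0.254)²/(32·0.168·1090) = 1.084 m/s.
Check: Re = ρVD/μ = 903·1.084·0.254/0.168 = 1481 < 2300, so the laminar assumption holds.
Q = V·A = 1.084·(π/4·0.254²) = 0.05495 m³/s = 55.0 L/s.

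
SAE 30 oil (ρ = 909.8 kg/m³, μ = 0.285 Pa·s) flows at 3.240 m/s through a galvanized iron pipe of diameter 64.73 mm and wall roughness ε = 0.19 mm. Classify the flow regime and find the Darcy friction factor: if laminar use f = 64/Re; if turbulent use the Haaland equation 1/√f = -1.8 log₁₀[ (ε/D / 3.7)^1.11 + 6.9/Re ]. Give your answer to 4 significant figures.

Re = ρVD/μ = 909.8·3.24·0.06473/0.285 = 669.5.
Re < 2300 → laminar, so f = 64/Re = 0.09559 (roughness is irrelevant in laminar flow).

f ≈ 0.09559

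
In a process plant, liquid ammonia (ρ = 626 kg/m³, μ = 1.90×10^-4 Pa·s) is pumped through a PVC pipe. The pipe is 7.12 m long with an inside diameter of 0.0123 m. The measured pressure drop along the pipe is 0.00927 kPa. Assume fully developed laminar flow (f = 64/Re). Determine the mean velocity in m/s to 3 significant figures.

For laminar flow, f = 64/Re with Re = ρVD/μ, so Darcy-Weisbach reduces to ΔP = 32μLV/D². Solving for V: V = ΔP·D²/(32μL) = 9.27·(0.0123)²/(32·0.00019·7.12) = 0.0324 m/s.
Check: Re = ρVD/μ = 626·0.0324·0.0123/0.00019 = 1313 < 2300, so the laminar assumption holds.

V ≈ 0.0324 m/s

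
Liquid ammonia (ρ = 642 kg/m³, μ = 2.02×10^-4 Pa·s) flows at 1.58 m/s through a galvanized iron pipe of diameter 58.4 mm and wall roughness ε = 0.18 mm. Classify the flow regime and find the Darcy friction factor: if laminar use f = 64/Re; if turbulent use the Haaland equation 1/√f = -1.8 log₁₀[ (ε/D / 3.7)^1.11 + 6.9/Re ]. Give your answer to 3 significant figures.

Re = ρVD/μ = 642·1.58·0.0584/0.000202 = 2.933e+05.
Re > 4000 → turbulent. ε/D = 0.00018/0.0584 = 0.00308; Haaland: 1/√f = -1.8 log₁₀[0.000382 + 2.35e-05] = 6.106, so f = 0.02682.

f ≈ 0.0268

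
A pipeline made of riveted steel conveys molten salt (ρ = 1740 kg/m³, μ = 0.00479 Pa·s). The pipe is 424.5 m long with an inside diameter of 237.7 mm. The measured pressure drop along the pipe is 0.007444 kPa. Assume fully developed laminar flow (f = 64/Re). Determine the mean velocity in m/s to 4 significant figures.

For laminar flow, f = 64/Re with Re = ρVD/μ, so Darcy-Weisbach reduces to ΔP = 32μLV/D². Solving for V: V = ΔP·D²/(32μL) = 7.444·(0.2377)²/(32·0.00479·424.5) = 0.006464 m/s.
Check: Re = ρVD/μ = 1740·0.006464·0.2377/0.00479 = 558.1 < 2300, so the laminar assumption holds.

V ≈ 0.006464 m/s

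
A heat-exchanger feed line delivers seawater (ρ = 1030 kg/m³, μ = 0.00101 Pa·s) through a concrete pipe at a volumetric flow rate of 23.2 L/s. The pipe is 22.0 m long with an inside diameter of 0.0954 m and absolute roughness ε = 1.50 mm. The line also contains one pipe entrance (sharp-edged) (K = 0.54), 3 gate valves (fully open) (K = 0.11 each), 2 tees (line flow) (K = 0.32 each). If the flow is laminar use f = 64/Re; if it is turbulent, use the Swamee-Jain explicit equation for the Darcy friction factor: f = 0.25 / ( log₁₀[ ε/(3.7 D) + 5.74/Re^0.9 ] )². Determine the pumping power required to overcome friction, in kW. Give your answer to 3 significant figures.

P ≈ 1.49 kW

Q = 23.2 L/s = 23.2/1000 = 0.0232 m³/s.
Cross-sectional area A = πD²/4 = π(0.0954)²/4 = 0.007148 m²; mean velocity V = Q/A = 0.0232/0.007148 = 3.246 m/s.
Reynolds number Re = ρVD/μ = 1030 · 3.246 · 0.0954 / 0.00101 = 3.158e+05.
Re > 4000 → turbulent. Relative roughness ε/D = 0.0015/0.0954 = 0.0157. Swamee-Jain: f = 0.25/(log₁₀[0.0157/3.7 + 5.74/3.158e+05^0.9])² = 0.25/(log₁₀[0.00425 + 6.45e-05])² = 0.25/(-2.365)² = 0.04469.
Total minor-loss coefficient ΣK = 1·0.54 + 3·0.11 + 2·0.32 = 1.51.
ΔP = [f·L/D + ΣK]·(ρV²/2) = [0.04469·22/0.0954 + 1.51]·(1030·3.246²/2) = [10.31 + 1.51]·5425 = 6.411e+04 Pa.
Pumping power P = QΔP = 0.0232·6.411e+04 = 1487 W = 1.49 kW.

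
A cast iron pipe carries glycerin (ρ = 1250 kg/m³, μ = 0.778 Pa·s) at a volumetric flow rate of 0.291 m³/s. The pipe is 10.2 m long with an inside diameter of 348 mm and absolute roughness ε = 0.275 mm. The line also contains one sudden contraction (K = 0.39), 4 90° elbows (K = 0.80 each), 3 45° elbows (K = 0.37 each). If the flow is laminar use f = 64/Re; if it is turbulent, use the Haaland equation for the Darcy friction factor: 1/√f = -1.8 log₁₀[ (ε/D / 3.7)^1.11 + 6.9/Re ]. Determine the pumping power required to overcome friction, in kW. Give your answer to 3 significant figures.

Cross-sectional area A = πD²/4 = π(0.348)²/4 = 0.09511 m²; mean velocity V = Q/A = 0.291/0.09511 = 3.059 m/s.
Reynolds number Re = ρVD/μ = 1250 · 3.059 · 0.348 / 0.778 = 1711.
Re < 2300 → laminar flow, so f = 64/Re = 64/1711 = 0.03741 (the turbulent correlation is not needed).
Total minor-loss coefficient ΣK = 1·0.39 + 4·0.8 + 3·0.37 = 4.7.
ΔP = [f·L/D + ΣK]·(ρV²/2) = [0.03741·10.2/0.348 + 4.7]·(1250·3.059²/2) = [1.097 + 4.7]·5850 = 3.391e+04 Pa.
Pumping power P = QΔP = 0.291·3.391e+04 = 9868 W = 9.87 kW.

P ≈ 9.87 kW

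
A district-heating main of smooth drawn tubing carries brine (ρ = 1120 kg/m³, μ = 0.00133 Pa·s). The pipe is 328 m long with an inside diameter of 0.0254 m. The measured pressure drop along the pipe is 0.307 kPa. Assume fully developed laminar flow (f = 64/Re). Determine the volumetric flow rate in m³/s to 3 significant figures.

Q ≈ 7.19×10^-6 m³/s

For laminar flow, f = 64/Re with Re = ρVD/μ, so Darcy-Weisbach reduces to ΔP = 32μLV/D². Solving for V: V = ΔP·D²/(32μL) = 307·(0.0254)²/(32·0.00133·328) = 0.01419 m/s.
Check: Re = ρVD/μ = 1120·0.01419·0.0254/0.00133 = 303.5 < 2300, so the laminar assumption holds.
Q = V·A = 0.01419·(π/4·0.0254²) = 7.189e-06 m³/s = 7.19×10^-6 m³/s.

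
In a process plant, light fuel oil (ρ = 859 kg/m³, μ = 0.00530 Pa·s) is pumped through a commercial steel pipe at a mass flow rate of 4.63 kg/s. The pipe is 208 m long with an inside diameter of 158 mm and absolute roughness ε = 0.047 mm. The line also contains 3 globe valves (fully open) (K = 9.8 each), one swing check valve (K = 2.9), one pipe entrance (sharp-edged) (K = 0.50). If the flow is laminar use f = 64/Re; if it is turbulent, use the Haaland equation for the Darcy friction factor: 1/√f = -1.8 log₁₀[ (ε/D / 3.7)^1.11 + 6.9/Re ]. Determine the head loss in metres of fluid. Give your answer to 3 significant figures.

h_f ≈ 0.301 m

A = πD²/4 = π(0.158)²/4 = 0.01961 m²; mean velocity V = ṁ/(ρA) = 4.63/(859 · 0.01961) = 0.2749 m/s.
Reynolds number Re = ρVD/μ = 859 · 0.2749 · 0.158 / 0.0053 = 7040.
Re > 4000 → turbulent. Relative roughness ε/D = 4.7e-05/0.158 = 0.000297. Haaland: 1/√f = -1.8 log₁₀[(0.000297/3.7)^1.11 + 6.9/7040] = -1.8 log₁₀[2.85e-05 + 0.00098] = 5.393, so f = 0.03438.
Total minor-loss coefficient ΣK = 3·9.8 + 1·2.9 + 1·0.5 = 32.8.
ΔP = [f·L/D + ΣK]·(ρV²/2) = [0.03438·208/0.158 + 32.8]·(859·0.2749²/2) = [45.26 + 32.8]·32.46 = 2534 Pa.
Head loss h_f = ΔP/(ρg) = 2534/(859·9.81) = 0.301 m.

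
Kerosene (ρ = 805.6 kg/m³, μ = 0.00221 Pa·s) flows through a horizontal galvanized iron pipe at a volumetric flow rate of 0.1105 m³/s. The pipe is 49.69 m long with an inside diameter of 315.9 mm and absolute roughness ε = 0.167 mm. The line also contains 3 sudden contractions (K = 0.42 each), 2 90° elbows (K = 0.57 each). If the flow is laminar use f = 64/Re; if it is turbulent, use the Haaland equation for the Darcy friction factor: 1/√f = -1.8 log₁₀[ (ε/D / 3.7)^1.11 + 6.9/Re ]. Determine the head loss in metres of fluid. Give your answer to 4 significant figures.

h_f ≈ 0.5481 m

Cross-sectional area A = πD²/4 = π(0.3159)²/4 = 0.07838 m²; mean velocity V = Q/A = 0.1105/0.07838 = 1.41 m/s.
Reynolds number Re = ρVD/μ = 805.6 · 1.41 · 0.3159 / 0.00221 = 1.623e+05.
Re > 4000 → turbulent. Relative roughness ε/D = 0.000167/0.3159 = 0.000529. Haaland: 1/√f = -1.8 log₁₀[(0.000529/3.7)^1.11 + 6.9/1.623e+05] = -1.8 log₁₀[5.4e-05 + 4.25e-05] = 7.228, so f = 0.01914.
Total minor-loss coefficient ΣK = 3·0.42 + 2·0.57 = 2.4.
ΔP = [f·L/D + ΣK]·(ρV²/2) = [0.01914·49.69/0.3159 + 2.4]·(805.6·1.41²/2) = [3.011 + 2.4]·800.6 = 4332 Pa.
Head loss h_f = ΔP/(ρg) = 4332/(805.6·9.81) = 0.5481 m.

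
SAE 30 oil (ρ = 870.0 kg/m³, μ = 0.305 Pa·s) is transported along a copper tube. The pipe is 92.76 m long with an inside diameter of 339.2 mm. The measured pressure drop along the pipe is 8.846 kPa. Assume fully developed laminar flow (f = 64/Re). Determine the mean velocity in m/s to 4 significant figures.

V ≈ 1.124 m/s

For laminar flow, f = 64/Re with Re = ρVD/μ, so Darcy-Weisbach reduces to ΔP = 32μLV/D². Solving for V: V = ΔP·D²/(32μL) = 8846·(0.3392)²/(32·0.305·92.76) = 1.124 m/s.
Check: Re = ρVD/μ = 870·1.124·0.3392/0.305 = 1088 < 2300, so the laminar assumption holds.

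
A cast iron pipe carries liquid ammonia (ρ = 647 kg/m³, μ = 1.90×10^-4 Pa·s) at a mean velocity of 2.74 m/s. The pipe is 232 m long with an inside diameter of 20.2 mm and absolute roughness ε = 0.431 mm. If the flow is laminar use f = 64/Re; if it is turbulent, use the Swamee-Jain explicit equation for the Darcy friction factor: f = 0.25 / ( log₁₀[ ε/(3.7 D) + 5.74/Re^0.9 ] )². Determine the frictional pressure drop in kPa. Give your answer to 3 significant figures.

Reynolds number Re = ρVD/μ = 647 · 2.74 · 0.0202 / 0.00019 = 1.885e+05.
Re > 4000 → turbulent. Relative roughness ε/D = 0.000431/0.0202 = 0.0213. Swamee-Jain: f = 0.25/(log₁₀[0.0213/3.7 + 5.74/1.885e+05^0.9])² = 0.25/(log₁₀[0.00577 + 0.000103])² = 0.25/(-2.231)² = 0.05021.
Darcy-Weisbach: ΔP = f(L/D)(ρV²/2) = 0.05021·(232/0.0202)·(647·2.74²/2) = 0.05021·1.149e+04·2429 = 1.401e+06 Pa.
ΔP = 1.401e+06 Pa = 1400 kPa.

ΔP ≈ 1400 kPa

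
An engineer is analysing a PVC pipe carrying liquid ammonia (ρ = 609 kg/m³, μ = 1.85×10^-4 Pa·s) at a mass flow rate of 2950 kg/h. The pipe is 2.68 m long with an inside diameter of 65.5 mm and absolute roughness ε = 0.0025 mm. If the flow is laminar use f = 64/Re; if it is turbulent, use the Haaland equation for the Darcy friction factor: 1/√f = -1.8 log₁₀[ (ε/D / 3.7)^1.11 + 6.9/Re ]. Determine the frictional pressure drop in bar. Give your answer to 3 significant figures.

ΔP ≈ 3.68×10^-4 bar

ṁ = 2950 kg/h = 2950/3600 = 0.8194 kg/s.
A = πD²/4 = π(0.0655)²/4 = 0.00337 m²; mean velocity V = ṁ/(ρA) = 0.8194/(609 · 0.00337) = 0.3993 m/s.
Reynolds number Re = ρVD/μ = 609 · 0.3993 · 0.0655 / 0.000185 = 8.61e+04.
Re > 4000 → turbulent. Relative roughness ε/D = 2.5e-06/0.0655 = 3.82e-05. Haaland: 1/√f = -1.8 log₁₀[(3.82e-05/3.7)^1.11 + 6.9/8.61e+04] = -1.8 log₁₀[2.92e-06 + 8.01e-05] = 7.345, so f = 0.01854.
Darcy-Weisbach: ΔP = f(L/D)(ρV²/2) = 0.01854·(2.68/0.0655)·(609·0.3993²/2) = 0.01854·40.92·48.56 = 36.82 Pa.
ΔP = 36.82 Pa = 3.68×10^-4 bar.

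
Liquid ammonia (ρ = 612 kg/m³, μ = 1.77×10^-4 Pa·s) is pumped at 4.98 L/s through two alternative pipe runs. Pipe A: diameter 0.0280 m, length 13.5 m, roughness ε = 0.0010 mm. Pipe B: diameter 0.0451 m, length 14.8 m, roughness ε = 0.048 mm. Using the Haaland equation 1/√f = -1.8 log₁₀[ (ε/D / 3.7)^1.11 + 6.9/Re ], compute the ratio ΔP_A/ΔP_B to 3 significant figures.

Pipe A: V = Q/A = 0.00498/0.0006158 = 8.088 m/s; Re = 7.83e+05; ε/D = 3.57e-05; Haaland → f = 0.01266; ΔP_A = f(L/D)(ρV²/2) = 1.221e+05 Pa.
Pipe B: V = Q/A = 0.00498/0.001598 = 3.117 m/s; Re = 4.861e+05; ε/D = 0.00106; Haaland → f = 0.02049; ΔP_B = f(L/D)(ρV²/2) = 2e+04 Pa.
ΔP_A/ΔP_B = 1.221e+05/2e+04 = 6.11.

ΔP_A/ΔP_B ≈ 6.11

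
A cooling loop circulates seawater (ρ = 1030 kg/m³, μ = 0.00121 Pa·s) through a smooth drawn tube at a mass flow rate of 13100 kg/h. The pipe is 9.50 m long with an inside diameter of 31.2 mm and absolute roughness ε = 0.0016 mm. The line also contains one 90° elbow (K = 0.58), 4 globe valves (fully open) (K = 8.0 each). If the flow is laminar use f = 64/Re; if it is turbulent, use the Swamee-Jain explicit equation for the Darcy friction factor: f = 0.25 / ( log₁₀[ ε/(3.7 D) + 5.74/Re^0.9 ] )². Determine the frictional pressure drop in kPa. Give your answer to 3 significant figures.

ΔP ≈ 417 kPa

ṁ = 13100 kg/h = 13100/3600 = 3.639 kg/s.
A = πD²/4 = π(0.0312)²/4 = 0.0007645 m²; mean velocity V = ṁ/(ρA) = 3.639/(1030 · 0.0007645) = 4.621 m/s.
Reynolds number Re = ρVD/μ = 1030 · 4.621 · 0.0312 / 0.00121 = 1.227e+05.
Re > 4000 → turbulent. Relative roughness ε/D = 1.6e-06/0.0312 = 5.13e-05. Swamee-Jain: f = 0.25/(log₁₀[5.13e-05/3.7 + 5.74/1.227e+05^0.9])² = 0.25/(log₁₀[1.39e-05 + 0.000151])² = 0.25/(-3.783)² = 0.01747.
Total minor-loss coefficient ΣK = 1·0.58 + 4·8 = 32.6.
ΔP = [f·L/D + ΣK]·(ρV²/2) = [0.01747·9.5/0.0312 + 32.6]·(1030·4.621²/2) = [5.319 + 32.6]·1.1e+04 = 4.168e+05 Pa.
ΔP = 4.168e+05 Pa = 417 kPa.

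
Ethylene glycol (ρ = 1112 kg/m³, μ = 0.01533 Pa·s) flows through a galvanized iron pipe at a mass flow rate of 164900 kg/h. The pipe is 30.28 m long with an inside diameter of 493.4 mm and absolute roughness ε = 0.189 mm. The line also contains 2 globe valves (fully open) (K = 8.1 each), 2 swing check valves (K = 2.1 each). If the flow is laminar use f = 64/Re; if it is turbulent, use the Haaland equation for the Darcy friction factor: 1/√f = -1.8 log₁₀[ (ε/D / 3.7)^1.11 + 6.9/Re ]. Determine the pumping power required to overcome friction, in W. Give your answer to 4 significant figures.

P ≈ 23.88 W

ṁ = 164900 kg/h = 164900/3600 = 45.81 kg/s.
A = πD²/4 = π(0.4934)²/4 = 0.1912 m²; mean velocity V = ṁ/(ρA) = 45.81/(1112 · 0.1912) = 0.2154 m/s.
Reynolds number Re = ρVD/μ = 1112 · 0.2154 · 0.4934 / 0.0153 = 7711.
Re > 4000 → turbulent. Relative roughness ε/D = 0.000189/0.4934 = 0.000383. Haaland: 1/√f = -1.8 log₁₀[(0.000383/3.7)^1.11 + 6.9/7711] = -1.8 log₁₀[3.77e-05 + 0.000895] = 5.455, so f = 0.03361.
Total minor-loss coefficient ΣK = 2·8.1 + 2·2.1 = 20.4.
ΔP = [f·L/D + ΣK]·(ρV²/2) = [0.03361·30.28/0.4934 + 20.4]·(1112·0.2154²/2) = [2.063 + 20.4]·25.81 = 579.7 Pa.
Q = ṁ/ρ = 45.81/1112 = 0.04119 m³/s.
Pumping power P = QΔP = 0.04119·579.7 = 23.878 W = 23.88 W.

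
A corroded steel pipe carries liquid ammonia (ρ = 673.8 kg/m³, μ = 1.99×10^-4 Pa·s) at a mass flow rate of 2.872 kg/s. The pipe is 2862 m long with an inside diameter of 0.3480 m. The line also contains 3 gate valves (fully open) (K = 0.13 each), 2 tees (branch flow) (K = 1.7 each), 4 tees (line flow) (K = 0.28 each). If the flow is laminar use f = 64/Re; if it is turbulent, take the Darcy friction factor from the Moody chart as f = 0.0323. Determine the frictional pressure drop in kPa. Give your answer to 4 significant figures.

ΔP ≈ 0.1830 kPa

A = πD²/4 = π(0.348)²/4 = 0.09511 m²; mean velocity V = ṁ/(ρA) = 2.872/(673.8 · 0.09511) = 0.04481 m/s.
Reynolds number Re = ρVD/μ = 673.8 · 0.04481 · 0.348 / 0.000199 = 5.28e+04.
Re > 4000 → turbulent; use the Moody-chart value f = 0.0323.
Total minor-loss coefficient ΣK = 3·0.13 + 2·1.7 + 4·0.28 = 4.91.
ΔP = [f·L/D + ΣK]·(ρV²/2) = [0.0323·2862/0.348 + 4.91]·(673.8·0.04481²/2) = [265.6 + 4.91]·0.6766 = 183 Pa.
ΔP = 183 Pa = 0.1830 kPa.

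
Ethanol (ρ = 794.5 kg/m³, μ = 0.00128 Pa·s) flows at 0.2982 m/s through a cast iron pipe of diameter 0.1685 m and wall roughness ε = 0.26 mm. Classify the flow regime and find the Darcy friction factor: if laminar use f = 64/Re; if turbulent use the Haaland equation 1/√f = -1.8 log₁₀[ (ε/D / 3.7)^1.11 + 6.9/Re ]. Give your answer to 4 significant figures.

f ≈ 0.02670

Re = ρVD/μ = 794.5·0.2982·0.1685/0.00128 = 3.119e+04.
Re > 4000 → turbulent. ε/D = 0.00026/0.1685 = 0.00154; Haaland: 1/√f = -1.8 log₁₀[0.000177 + 0.000221] = 6.119, so f = 0.0267.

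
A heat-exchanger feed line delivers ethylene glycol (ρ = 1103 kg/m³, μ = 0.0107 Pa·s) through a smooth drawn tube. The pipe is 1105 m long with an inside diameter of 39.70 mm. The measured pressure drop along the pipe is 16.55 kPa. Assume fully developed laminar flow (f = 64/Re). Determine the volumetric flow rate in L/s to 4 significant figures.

Q ≈ 0.08534 L/s

For laminar flow, f = 64/Re with Re = ρVD/μ, so Darcy-Weisbach reduces to ΔP = 32μLV/D². Solving for V: V = ΔP·D²/(32μL) = 1.655e+04·(0.0397)²/(32·0.0107·1105) = 0.06894 m/s.
Check: Re = ρVD/μ = 1103·0.06894·0.0397/0.0107 = 282.1 < 2300, so the laminar assumption holds.
Q = V·A = 0.06894·(π/4·0.0397²) = 8.534e-05 m³/s = 0.08534 L/s.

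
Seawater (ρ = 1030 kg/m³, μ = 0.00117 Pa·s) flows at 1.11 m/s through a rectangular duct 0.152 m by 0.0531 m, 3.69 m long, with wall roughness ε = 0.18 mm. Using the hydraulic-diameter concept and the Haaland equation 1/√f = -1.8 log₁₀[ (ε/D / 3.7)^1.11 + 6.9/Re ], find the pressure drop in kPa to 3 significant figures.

ΔP ≈ 0.776 kPa

Hydraulic diameter D_h = 4A/P = 4·(0.152·0.0531)/(2·(0.152+0.0531)) = 0.03228/0.4102 = 0.07871 m.
Re = ρVD_h/μ = 1030·1.11·0.07871/0.00117 = 7.691e+04.
ε/D_h = 0.00018/0.07871 = 0.00229; Haaland gives 1/√f = -1.8 log₁₀[0.000274+8.97e-05] = 6.19, so f = 0.0261.
ΔP = f(L/D_h)(ρV²/2) = 0.0261·3.69/0.07871·634.5 = 776.4 Pa.
ΔP = 0.776 kPa.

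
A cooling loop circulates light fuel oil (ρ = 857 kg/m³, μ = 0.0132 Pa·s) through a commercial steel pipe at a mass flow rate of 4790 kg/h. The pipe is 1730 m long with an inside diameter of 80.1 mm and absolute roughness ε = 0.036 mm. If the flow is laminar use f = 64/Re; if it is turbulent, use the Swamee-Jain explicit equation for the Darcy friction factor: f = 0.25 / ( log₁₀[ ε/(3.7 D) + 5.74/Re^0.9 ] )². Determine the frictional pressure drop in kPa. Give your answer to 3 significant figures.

ṁ = 4790 kg/h = 4790/3600 = 1.331 kg/s.
A = πD²/4 = π(0.0801)²/4 = 0.005039 m²; mean velocity V = ṁ/(ρA) = 1.331/(857 · 0.005039) = 0.3081 m/s.
Reynolds number Re = ρVD/μ = 857 · 0.3081 · 0.0801 / 0.0132 = 1602.
Re < 2300 → laminar flow, so f = 64/Re = 64/1602 = 0.03994 (the turbulent correlation is not needed).
Darcy-Weisbach: ΔP = f(L/D)(ρV²/2) = 0.03994·(1730/0.0801)·(857·0.3081²/2) = 0.03994·2.16e+04·40.68 = 3.509e+04 Pa.
ΔP = 3.509e+04 Pa = 35.1 kPa.

ΔP ≈ 35.1 kPa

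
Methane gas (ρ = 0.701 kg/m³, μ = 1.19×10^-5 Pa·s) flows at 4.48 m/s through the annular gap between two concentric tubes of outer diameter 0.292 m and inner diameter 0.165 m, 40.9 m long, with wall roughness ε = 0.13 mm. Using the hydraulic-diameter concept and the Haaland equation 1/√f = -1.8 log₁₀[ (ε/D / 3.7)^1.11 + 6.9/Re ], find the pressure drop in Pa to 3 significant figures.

Hydraulic diameter D_h = 4A/P = D_o - D_i = 0.292 - 0.165 = 0.127 m.
Re = ρVD_h/μ = 0.701·4.48·0.127/1.19e-05 = 3.352e+04.
ε/D_h = 0.00013/0.127 = 0.00102; Haaland gives 1/√f = -1.8 log₁₀[0.000112+0.000206] = 6.295, so f = 0.02523.
ΔP = f(L/D_h)(ρV²/2) = 0.02523·40.9/0.127·7.035 = 57.17 Pa.

ΔP ≈ 57.2 Pa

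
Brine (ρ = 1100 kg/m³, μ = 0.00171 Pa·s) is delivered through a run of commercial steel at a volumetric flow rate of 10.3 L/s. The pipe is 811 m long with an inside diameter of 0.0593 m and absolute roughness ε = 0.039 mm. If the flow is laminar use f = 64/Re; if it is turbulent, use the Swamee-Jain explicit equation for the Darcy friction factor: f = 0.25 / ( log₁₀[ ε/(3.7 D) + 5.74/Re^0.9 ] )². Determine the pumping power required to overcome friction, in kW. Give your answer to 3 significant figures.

Q = 10.3 L/s = 10.3/1000 = 0.0103 m³/s.
Cross-sectional area A = πD²/4 = π(0.0593)²/4 = 0.002762 m²; mean velocity V = Q/A = 0.0103/0.002762 = 3.729 m/s.
Reynolds number Re = ρVD/μ = 1100 · 3.729 · 0.0593 / 0.00171 = 1.423e+05.
Re > 4000 → turbulent. Relative roughness ε/D = 3.9e-05/0.0593 = 0.000658. Swamee-Jain: f = 0.25/(log₁₀[0.000658/3.7 + 5.74/1.423e+05^0.9])² = 0.25/(log₁₀[0.000178 + 0.000132])² = 0.25/(-3.509)² = 0.02031.
Darcy-Weisbach: ΔP = f(L/D)(ρV²/2) = 0.02031·(811/0.0593)·(1100·3.729²/2) = 0.02031·1.368e+04·7650 = 2.124e+06 Pa.
Pumping power P = QΔP = 0.0103·2.124e+06 = 21880 W = 21.9 kW.

P ≈ 21.9 kW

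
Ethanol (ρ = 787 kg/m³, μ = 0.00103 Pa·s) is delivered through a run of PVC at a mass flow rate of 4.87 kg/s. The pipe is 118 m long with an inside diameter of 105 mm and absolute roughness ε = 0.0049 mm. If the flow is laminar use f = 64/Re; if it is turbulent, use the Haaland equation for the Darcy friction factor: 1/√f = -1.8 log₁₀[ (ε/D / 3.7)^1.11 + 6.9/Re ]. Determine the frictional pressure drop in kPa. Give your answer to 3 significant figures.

A = πD²/4 = π(0.105)²/4 = 0.008659 m²; mean velocity V = ṁ/(ρA) = 4.87/(787 · 0.008659) = 0.7146 m/s.
Reynolds number Re = ρVD/μ = 787 · 0.7146 · 0.105 / 0.00103 = 5.733e+04.
Re > 4000 → turbulent. Relative roughness ε/D = 4.9e-06/0.105 = 4.67e-05. Haaland: 1/√f = -1.8 log₁₀[(4.67e-05/3.7)^1.11 + 6.9/5.733e+04] = -1.8 log₁₀[3.65e-06 + 0.00012] = 7.032, so f = 0.02022.
Darcy-Weisbach: ΔP = f(L/D)(ρV²/2) = 0.02022·(118/0.105)·(787·0.7146²/2) = 0.02022·1124·201 = 4567 Pa.
ΔP = 4567 Pa = 4.57 kPa.

ΔP ≈ 4.57 kPa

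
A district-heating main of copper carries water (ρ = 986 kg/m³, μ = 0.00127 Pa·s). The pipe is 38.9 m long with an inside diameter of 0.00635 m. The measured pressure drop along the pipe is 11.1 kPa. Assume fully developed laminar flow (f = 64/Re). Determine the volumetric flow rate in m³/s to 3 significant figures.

Q ≈ 8.97×10^-6 m³/s

For laminar flow, f = 64/Re with Re = ρVD/μ, so Darcy-Weisbach reduces to ΔP = 32μLV/D². Solving for V: V = ΔP·D²/(32μL) = 1.11e+04·(0.00635)²/(32·0.00127·38.9) = 0.2831 m/s.
Check: Re = ρVD/μ = 986·0.2831·0.00635/0.00127 = 1396 < 2300, so the laminar assumption holds.
Q = V·A = 0.2831·(π/4·0.00635²) = 8.966e-06 m³/s = 8.97×10^-6 m³/s.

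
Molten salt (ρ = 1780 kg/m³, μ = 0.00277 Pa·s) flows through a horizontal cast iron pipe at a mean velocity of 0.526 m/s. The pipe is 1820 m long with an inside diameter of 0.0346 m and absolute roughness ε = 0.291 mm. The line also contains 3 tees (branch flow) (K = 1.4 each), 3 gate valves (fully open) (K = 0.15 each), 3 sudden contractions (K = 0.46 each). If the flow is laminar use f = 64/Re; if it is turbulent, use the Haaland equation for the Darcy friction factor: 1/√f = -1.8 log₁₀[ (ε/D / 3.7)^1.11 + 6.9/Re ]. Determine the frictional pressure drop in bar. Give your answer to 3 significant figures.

Reynolds number Re = ρVD/μ = 1780 · 0.526 · 0.0346 / 0.00277 = 1.17e+04.
Re > 4000 → turbulent. Relative roughness ε/D = 0.000291/0.0346 = 0.00841. Haaland: 1/√f = -1.8 log₁₀[(0.00841/3.7)^1.11 + 6.9/1.17e+04] = -1.8 log₁₀[0.00116 + 0.00059] = 4.961, so f = 0.04063.
Total minor-loss coefficient ΣK = 3·1.4 + 3·0.15 + 3·0.46 = 6.03.
ΔP = [f·L/D + ΣK]·(ρV²/2) = [0.04063·1820/0.0346 + 6.03]·(1780·0.526²/2) = [2137 + 6.03]·246.2 = 5.278e+05 Pa.
ΔP = 5.278e+05 Pa = 5.28 bar.

ΔP ≈ 5.28 bar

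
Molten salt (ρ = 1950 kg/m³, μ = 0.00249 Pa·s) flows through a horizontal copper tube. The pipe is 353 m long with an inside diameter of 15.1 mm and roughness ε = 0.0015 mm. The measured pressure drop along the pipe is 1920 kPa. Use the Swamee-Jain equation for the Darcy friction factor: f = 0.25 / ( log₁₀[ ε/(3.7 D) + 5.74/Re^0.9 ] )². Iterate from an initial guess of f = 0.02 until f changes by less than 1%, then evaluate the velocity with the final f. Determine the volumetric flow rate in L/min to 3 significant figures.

Rearranging Darcy-Weisbach: V = √(2·ΔP·D/(f·L·ρ)). With ε/D = 1.5e-06/0.0151 = 9.93e-05, iterate starting from f = 0.02:
  f = 0.02 → V = √(2·1.92e+06·0.0151/(0.02·353·1950)) = 2.052 m/s; Re = ρVD/μ = 2.427e+04; f → 0.02488
  f = 0.02488 → V = 1.84 m/s; Re = 2.176e+04; f → 0.02553
  f = 0.02553 → V = 1.816 m/s; Re = 2.148e+04; f → 0.02561
Converged (Δf/f < 1%). With the final f = 0.02561: V = √(2·1.92e+06·0.0151/(0.02561·353·1950)) = 1.813 m/s.
Q = V·A = 1.813·(π/4·0.0151²) = 0.0003247 m³/s = 19.5 L/min.

Q ≈ 19.5 L/min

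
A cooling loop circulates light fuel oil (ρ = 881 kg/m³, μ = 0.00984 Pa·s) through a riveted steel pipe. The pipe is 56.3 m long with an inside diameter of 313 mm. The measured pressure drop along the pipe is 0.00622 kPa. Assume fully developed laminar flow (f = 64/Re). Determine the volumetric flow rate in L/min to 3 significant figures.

Q ≈ 159 L/min

For laminar flow, f = 64/Re with Re = ρVD/μ, so Darcy-Weisbach reduces to ΔP = 32μLV/D². Solving for V: V = ΔP·D²/(32μL) = 6.22·(0.313)²/(32·0.00984·56.3) = 0.03437 m/s.
Check: Re = ρVD/μ = 881·0.03437·0.313/0.00984 = 963.3 < 2300, so the laminar assumption holds.
Q = V·A = 0.03437·(π/4·0.313²) = 0.002645 m³/s = 159 L/min.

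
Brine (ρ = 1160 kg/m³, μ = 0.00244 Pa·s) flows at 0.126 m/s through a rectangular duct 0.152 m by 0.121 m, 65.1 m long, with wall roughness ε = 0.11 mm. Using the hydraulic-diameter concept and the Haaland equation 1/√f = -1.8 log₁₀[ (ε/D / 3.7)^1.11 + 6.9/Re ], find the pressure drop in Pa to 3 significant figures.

ΔP ≈ 150 Pa

Hydraulic diameter D_h = 4A/P = 4·(0.152·0.121)/(2·(0.152+0.121)) = 0.07357/0.546 = 0.1347 m.
Re = ρVD_h/μ = 1160·0.126·0.1347/0.00244 = 8071.
ε/D_h = 0.00011/0.1347 = 0.000816; Haaland gives 1/√f = -1.8 log₁₀[8.74e-05+0.000855] = 5.446, so f = 0.03371.
ΔP = f(L/D_h)(ρV²/2) = 0.03371·65.1/0.1347·9.208 = 150 Pa.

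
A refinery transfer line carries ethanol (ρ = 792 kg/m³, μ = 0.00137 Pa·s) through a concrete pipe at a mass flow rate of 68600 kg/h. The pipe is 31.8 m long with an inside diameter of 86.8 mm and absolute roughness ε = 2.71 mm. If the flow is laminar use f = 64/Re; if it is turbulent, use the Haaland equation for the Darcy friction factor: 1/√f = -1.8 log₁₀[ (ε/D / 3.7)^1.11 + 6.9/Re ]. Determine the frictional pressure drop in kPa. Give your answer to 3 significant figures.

ΔP ≈ 140 kPa

ṁ = 68600 kg/h = 68600/3600 = 19.06 kg/s.
A = πD²/4 = π(0.0868)²/4 = 0.005917 m²; mean velocity V = ṁ/(ρA) = 19.06/(792 · 0.005917) = 4.066 m/s.
Reynolds number Re = ρVD/μ = 792 · 4.066 · 0.0868 / 0.00137 = 2.04e+05.
Re > 4000 → turbulent. Relative roughness ε/D = 0.00271/0.0868 = 0.0312. Haaland: 1/√f = -1.8 log₁₀[(0.0312/3.7)^1.11 + 6.9/2.04e+05] = -1.8 log₁₀[0.00499 + 3.38e-05] = 4.138, so f = 0.0584.
Darcy-Weisbach: ΔP = f(L/D)(ρV²/2) = 0.0584·(31.8/0.0868)·(792·4.066²/2) = 0.0584·366.4·6547 = 1.401e+05 Pa.
ΔP = 1.401e+05 Pa = 140 kPa.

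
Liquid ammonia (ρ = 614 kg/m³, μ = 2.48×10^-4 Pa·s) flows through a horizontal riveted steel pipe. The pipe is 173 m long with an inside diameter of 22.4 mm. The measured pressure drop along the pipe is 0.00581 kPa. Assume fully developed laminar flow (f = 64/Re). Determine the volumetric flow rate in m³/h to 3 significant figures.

For laminar flow, f = 64/Re with Re = ρVD/μ, so Darcy-Weisbach reduces to ΔP = 32μLV/D². Solving for V: V = ΔP·D²/(32μL) = 5.81·(0.0224)²/(32·0.000248·173) = 0.002123 m/s.
Check: Re = ρVD/μ = 614·0.002123·0.0224/0.000248 = 117.8 < 2300, so the laminar assumption holds.
Q = V·A = 0.002123·(π/4·0.0224²) = 8.368e-07 m³/s = 0.00301 m³/h.

Q ≈ 0.00301 m³/h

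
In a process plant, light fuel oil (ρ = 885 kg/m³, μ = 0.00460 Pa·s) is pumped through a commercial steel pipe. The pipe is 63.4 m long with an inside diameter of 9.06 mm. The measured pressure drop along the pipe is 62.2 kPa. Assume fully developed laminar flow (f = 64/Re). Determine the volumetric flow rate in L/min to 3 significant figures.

For laminar flow, f = 64/Re with Re = ρVD/μ, so Darcy-Weisbach reduces to ΔP = 32μLV/D². Solving for V: V = ΔP·D²/(32μL) = 6.22e+04·(0.00906)²/(32·0.0046·63.4) = 0.5471 m/s.
Check: Re = ρVD/μ = 885·0.5471·0.00906/0.0046 = 953.6 < 2300, so the laminar assumption holds.
Q = V·A = 0.5471·(π/4·0.00906²) = 3.527e-05 m³/s = 2.12 L/min.

Q ≈ 2.12 L/min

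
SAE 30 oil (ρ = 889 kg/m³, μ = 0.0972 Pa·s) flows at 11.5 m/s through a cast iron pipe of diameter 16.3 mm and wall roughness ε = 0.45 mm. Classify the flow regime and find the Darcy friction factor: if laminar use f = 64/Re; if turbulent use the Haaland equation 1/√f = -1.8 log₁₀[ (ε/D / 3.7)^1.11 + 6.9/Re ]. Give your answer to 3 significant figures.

Re = ρVD/μ = 889·11.5·0.0163/0.0972 = 1714.
Re < 2300 → laminar, so f = 64/Re = 0.03733 (roughness is irrelevant in laminar flow).

f ≈ 0.0373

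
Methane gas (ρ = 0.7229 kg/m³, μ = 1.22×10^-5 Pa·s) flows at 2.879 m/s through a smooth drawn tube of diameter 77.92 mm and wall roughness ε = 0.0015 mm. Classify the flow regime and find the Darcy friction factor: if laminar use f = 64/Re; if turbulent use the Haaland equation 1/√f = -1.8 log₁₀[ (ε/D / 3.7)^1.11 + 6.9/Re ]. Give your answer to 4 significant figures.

f ≈ 0.02863

Re = ρVD/μ = 0.7229·2.879·0.07792/1.22e-05 = 1.329e+04.
Re > 4000 → turbulent. ε/D = 1.5e-06/0.07792 = 1.93e-05; Haaland: 1/√f = -1.8 log₁₀[1.36e-06 + 0.000519] = 5.911, so f = 0.02863.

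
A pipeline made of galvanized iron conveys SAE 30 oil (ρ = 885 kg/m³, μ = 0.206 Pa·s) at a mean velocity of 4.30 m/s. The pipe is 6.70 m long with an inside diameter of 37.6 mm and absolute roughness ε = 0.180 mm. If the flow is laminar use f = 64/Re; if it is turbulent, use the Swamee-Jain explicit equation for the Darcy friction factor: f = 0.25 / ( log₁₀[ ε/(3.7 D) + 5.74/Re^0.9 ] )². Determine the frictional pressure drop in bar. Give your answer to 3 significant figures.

Reynolds number Re = ρVD/μ = 885 · 4.3 · 0.0376 / 0.206 = 694.6.
Re < 2300 → laminar flow, so f = 64/Re = 64/694.6 = 0.09214 (the turbulent correlation is not needed).
Darcy-Weisbach: ΔP = f(L/D)(ρV²/2) = 0.09214·(6.7/0.0376)·(885·4.3²/2) = 0.09214·178.2·8182 = 1.343e+05 Pa.
ΔP = 1.343e+05 Pa = 1.34 bar.

ΔP ≈ 1.34 bar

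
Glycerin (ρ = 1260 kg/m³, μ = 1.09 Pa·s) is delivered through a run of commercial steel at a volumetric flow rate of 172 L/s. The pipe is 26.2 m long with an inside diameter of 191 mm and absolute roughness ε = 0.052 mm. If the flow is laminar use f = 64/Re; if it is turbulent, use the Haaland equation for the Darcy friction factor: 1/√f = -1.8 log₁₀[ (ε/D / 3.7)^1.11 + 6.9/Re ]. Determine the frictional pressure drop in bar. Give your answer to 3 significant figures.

ΔP ≈ 1.50 bar

Q = 172 L/s = 172/1000 = 0.172 m³/s.
Cross-sectional area A = πD²/4 = π(0.191)²/4 = 0.02865 m²; mean velocity V = Q/A = 0.172/0.02865 = 6.003 m/s.
Reynolds number Re = ρVD/μ = 1260 · 6.003 · 0.191 / 1.09 = 1325.
Re < 2300 → laminar flow, so f = 64/Re = 64/1325 = 0.04829 (the turbulent correlation is not needed).
Darcy-Weisbach: ΔP = f(L/D)(ρV²/2) = 0.04829·(26.2/0.191)·(1260·6.003²/2) = 0.04829·137.2·2.27e+04 = 1.504e+05 Pa.
ΔP = 1.504e+05 Pa = 1.50 bar.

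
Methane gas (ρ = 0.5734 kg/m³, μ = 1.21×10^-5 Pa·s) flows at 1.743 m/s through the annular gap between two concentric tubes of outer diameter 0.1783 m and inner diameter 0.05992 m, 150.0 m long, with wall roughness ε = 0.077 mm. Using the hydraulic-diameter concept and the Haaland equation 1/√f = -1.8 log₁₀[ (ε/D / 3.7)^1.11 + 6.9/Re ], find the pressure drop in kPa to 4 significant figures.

Hydraulic diameter D_h = 4A/P = D_o - D_i = 0.1783 - 0.05992 = 0.1184 m.
Re = ρVD_h/μ = 0.5734·1.743·0.1184/1.21e-05 = 9778.
ε/D_h = 7.7e-05/0.1184 = 0.00065; Haaland gives 1/√f = -1.8 log₁₀[6.79e-05+0.000706] = 5.601, so f = 0.03188.
ΔP = f(L/D_h)(ρV²/2) = 0.03188·150/0.1184·0.871 = 35.18 Pa.
ΔP = 0.03518 kPa.

ΔP ≈ 0.03518 kPa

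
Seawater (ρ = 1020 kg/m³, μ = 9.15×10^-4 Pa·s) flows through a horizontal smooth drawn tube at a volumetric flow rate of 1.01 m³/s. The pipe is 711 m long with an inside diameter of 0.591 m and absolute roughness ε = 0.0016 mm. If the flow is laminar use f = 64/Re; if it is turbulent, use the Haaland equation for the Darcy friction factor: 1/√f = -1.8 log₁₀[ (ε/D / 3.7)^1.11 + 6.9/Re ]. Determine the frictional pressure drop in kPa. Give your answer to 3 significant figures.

ΔP ≈ 84.2 kPa

Cross-sectional area A = πD²/4 = π(0.591)²/4 = 0.2743 m²; mean velocity V = Q/A = 1.01/0.2743 = 3.682 m/s.
Reynolds number Re = ρVD/μ = 1020 · 3.682 · 0.591 / 0.000915 = 2.426e+06.
Re > 4000 → turbulent. Relative roughness ε/D = 1.6e-06/0.591 = 2.71e-06. Haaland: 1/√f = -1.8 log₁₀[(2.71e-06/3.7)^1.11 + 6.9/2.426e+06] = -1.8 log₁₀[1.55e-07 + 2.84e-06] = 9.941, so f = 0.01012.
Darcy-Weisbach: ΔP = f(L/D)(ρV²/2) = 0.01012·(711/0.591)·(1020·3.682²/2) = 0.01012·1203·6913 = 8.415e+04 Pa.
ΔP = 8.415e+04 Pa = 84.2 kPa.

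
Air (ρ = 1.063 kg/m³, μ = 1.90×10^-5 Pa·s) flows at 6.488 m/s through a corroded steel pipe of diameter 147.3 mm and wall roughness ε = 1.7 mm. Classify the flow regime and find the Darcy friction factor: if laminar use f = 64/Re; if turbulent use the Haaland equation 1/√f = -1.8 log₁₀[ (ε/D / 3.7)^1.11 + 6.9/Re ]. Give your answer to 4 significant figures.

f ≈ 0.04084

Re = ρVD/μ = 1.063·6.488·0.1473/1.9e-05 = 5.347e+04.
Re > 4000 → turbulent. ε/D = 0.0017/0.1473 = 0.0115; Haaland: 1/√f = -1.8 log₁₀[0.00165 + 0.000129] = 4.948, so f = 0.04084.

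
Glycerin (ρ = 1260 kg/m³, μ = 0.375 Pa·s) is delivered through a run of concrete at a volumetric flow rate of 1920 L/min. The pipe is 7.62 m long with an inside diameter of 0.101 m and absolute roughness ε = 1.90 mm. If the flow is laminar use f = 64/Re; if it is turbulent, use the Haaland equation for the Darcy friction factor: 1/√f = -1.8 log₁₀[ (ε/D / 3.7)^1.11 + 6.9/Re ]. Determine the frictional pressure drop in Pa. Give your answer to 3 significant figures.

ΔP ≈ 35800 Pa

Q = 1920 L/min = 1920/60000 = 0.032 m³/s.
Cross-sectional area A = πD²/4 = π(0.101)²/4 = 0.008012 m²; mean velocity V = Q/A = 0.032/0.008012 = 3.994 m/s.
Reynolds number Re = ρVD/μ = 1260 · 3.994 · 0.101 / 0.375 = 1355.
Re < 2300 → laminar flow, so f = 64/Re = 64/1355 = 0.04722 (the turbulent correlation is not needed).
Darcy-Weisbach: ΔP = f(L/D)(ρV²/2) = 0.04722·(7.62/0.101)·(1260·3.994²/2) = 0.04722·75.45·1.005e+04 = 3.58e+04 Pa.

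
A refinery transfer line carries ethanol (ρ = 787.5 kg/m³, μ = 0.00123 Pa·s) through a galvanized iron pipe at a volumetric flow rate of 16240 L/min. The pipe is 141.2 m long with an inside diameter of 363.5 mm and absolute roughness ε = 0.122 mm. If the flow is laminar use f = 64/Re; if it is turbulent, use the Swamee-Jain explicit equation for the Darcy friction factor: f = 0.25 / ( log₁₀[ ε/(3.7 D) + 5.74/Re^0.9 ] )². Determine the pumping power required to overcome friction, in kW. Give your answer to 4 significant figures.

Q = 16240 L/min = 16240/60000 = 0.2707 m³/s.
Cross-sectional area A = πD²/4 = π(0.3635)²/4 = 0.1038 m²; mean velocity V = Q/A = 0.2707/0.1038 = 2.608 m/s.
Reynolds number Re = ρVD/μ = 787.5 · 2.608 · 0.3635 / 0.00123 = 6.07e+05.
Re > 4000 → turbulent. Relative roughness ε/D = 0.000122/0.3635 = 0.000336. Swamee-Jain: f = 0.25/(log₁₀[0.000336/3.7 + 5.74/6.07e+05^0.9])² = 0.25/(log₁₀[9.07e-05 + 3.58e-05])² = 0.25/(-3.898)² = 0.01645.
Darcy-Weisbach: ΔP = f(L/D)(ρV²/2) = 0.01645·(141.2/0.3635)·(787.5·2.608²/2) = 0.01645·388.4·2679 = 1.712e+04 Pa.
Pumping power P = QΔP = 0.2707·1.712e+04 = 4634.0 W = 4.634 kW.

P ≈ 4.634 kW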